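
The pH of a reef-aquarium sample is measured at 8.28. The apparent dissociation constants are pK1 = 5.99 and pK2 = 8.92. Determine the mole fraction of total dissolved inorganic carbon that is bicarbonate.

α₁ = 1 / (1 + [H⁺]/K1 + K2/[H⁺]) = 1 / (1 + 10^-2.29 + 10^-0.64)
   = 1 / (1 + 0.0051286 + 0.22909) = 1/1.2342 = 0.8102

α₁ = 0.810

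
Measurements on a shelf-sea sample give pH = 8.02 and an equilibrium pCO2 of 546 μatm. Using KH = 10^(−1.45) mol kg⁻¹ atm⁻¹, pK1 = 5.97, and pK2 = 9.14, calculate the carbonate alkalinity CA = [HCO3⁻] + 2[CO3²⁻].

CA = 2.50 mmol/kg

[CO2*] = KH · pCO2 = 10^(−1.45) × 546×10^-6 = 1.937×10^-5 mol/kg
α₀ = 1/(1 + K1/[H⁺] + K1K2/[H⁺]²) = 1/(1 + 10^+2.05 + 10^+0.93) = 0.008216
DIC = [CO2*]/α₀ = 1.937×10^-5 / 0.008216 = 2.358 mmol/kg
CA = (α₁ + 2α₂)·DIC = (0.9219 + 2×0.06993) × 2.358 = 2.50 mmol/kg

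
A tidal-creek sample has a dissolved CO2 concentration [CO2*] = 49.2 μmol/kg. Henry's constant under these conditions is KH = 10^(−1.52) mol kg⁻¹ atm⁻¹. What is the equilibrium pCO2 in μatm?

pCO2 = 1630 μatm

KH = 10^(−1.52) = 3.020×10^-2 mol kg⁻¹ atm⁻¹
pCO2 = [CO2*]/KH = 49.2×10^-6 / 3.020×10^-2 = 1.63×10^-3 atm = 1630 μatm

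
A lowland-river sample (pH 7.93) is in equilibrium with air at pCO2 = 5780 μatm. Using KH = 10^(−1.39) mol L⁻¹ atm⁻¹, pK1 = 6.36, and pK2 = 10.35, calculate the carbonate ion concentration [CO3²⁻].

[CO3²⁻] = 0.0333 mmol/L

[CO2*] = KH · pCO2 = 10^(−1.39) × 5780×10^-6 = 2.355×10^-4 mol/L
α₀ = 1/(1 + K1/[H⁺] + K1K2/[H⁺]²) = 1/(1 + 10^+1.57 + 10^-0.85) = 0.02611
DIC = [CO2*]/α₀ = 2.355×10^-4 / 0.02611 = 9.017 mmol/L
[CO3²⁻] = α₂·DIC; α₂ = 0.003689, so [CO3²⁻] = 0.003689 × 9.017 = 0.0333 mmol/L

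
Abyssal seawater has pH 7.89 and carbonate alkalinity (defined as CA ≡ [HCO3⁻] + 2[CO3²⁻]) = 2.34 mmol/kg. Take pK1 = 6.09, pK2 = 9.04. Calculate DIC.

CA = [HCO3⁻] + 2[CO3²⁻] = (α₁ + 2α₂)·DIC
At pH 7.89: [H⁺]/K1 = 10^-1.80 = 0.015849, K2/[H⁺] = 10^-1.15 = 0.070795
α₁ = 1/(1 + 0.015849 + 0.070795) = 1/1.0866 = 0.9203; α₂ = α₁·K2/[H⁺] = 0.06515
α₁ + 2α₂ = 1.0506
DIC = CA / (α₁ + 2α₂) = 2.34 / 1.0506 = 2.23 mmol/kg

DIC = 2.23 mmol/kg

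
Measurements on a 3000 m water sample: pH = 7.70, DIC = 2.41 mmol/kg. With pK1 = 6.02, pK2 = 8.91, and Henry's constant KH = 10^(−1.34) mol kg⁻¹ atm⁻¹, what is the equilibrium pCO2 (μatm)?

pCO2 = 1020 μatm

α₀ = 1 / (1 + K1/[H⁺] + K1K2/[H⁺]²) = 1 / (1 + 10^+1.68 + 10^+0.47)
   = 1 / (1 + 47.863 + 2.9512) = 1/51.814 = 0.01930
[CO2*] = α₀ × DIC = 0.01930 × 2.41 = 0.04651 mmol/kg
pCO2 = [CO2*]/KH = 4.651×10^-5 / 4.571×10^-2 = 1020 μatm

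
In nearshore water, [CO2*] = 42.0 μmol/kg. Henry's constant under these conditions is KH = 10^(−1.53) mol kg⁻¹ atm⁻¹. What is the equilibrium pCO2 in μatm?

pCO2 = 1420 μatm

KH = 10^(−1.53) = 2.951×10^-2 mol kg⁻¹ atm⁻¹
pCO2 = [CO2*]/KH = 42.0×10^-6 / 2.951×10^-2 = 1.42×10^-3 atm = 1420 μatm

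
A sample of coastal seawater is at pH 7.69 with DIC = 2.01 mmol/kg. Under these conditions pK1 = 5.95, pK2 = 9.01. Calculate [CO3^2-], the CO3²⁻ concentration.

[CO3²⁻] = 0.0902 mmol/kg

α₂ = 1 / (1 + [H⁺]/K2 + [H⁺]²/(K1K2)) = 1 / (1 + 10^+1.32 + 10^-0.42)
   = 1 / (1 + 20.893 + 0.38019) = 1/22.273 = 0.04490
[CO3²⁻] = α₂ × DIC = 0.04490 × 2.01 = 0.0902 mmol/kg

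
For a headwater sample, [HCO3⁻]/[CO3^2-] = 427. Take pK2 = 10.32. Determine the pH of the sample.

pH = 7.69

From K2 = [H⁺][CO3^2-]/[HCO3⁻]:  pH = pK2 − log₁₀([HCO3⁻]/[CO3^2-])
log₁₀(427) = +2.630
pH = 10.32 − (+2.630) = 7.69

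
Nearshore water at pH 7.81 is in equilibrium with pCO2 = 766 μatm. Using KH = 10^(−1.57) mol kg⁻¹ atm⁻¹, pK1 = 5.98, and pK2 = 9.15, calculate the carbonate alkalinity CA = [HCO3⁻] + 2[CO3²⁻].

[CO2*] = KH · pCO2 = 10^(−1.57) × 766×10^-6 = 2.062×10^-5 mol/kg
α₀ = 1/(1 + K1/[H⁺] + K1K2/[H⁺]²) = 1/(1 + 10^+1.83 + 10^+0.49) = 0.01395
DIC = [CO2*]/α₀ = 2.062×10^-5 / 0.01395 = 1.478 mmol/kg
CA = (α₁ + 2α₂)·DIC = (0.9430 + 2×0.04310) × 1.478 = 1.52 mmol/kg

CA = 1.52 mmol/kg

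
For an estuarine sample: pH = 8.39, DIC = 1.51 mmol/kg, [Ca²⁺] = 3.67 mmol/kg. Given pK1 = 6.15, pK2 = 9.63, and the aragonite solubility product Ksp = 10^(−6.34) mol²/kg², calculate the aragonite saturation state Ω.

Ω = 0.656

α₂ = 1 / (1 + [H⁺]/K2 + [H⁺]²/(K1K2)) = 1 / (1 + 10^+1.24 + 10^-1.00)
   = 1 / (1 + 17.378 + 0.10000) = 1/18.478 = 0.05412
[CO3²⁻] = α₂ × DIC = 0.05412 × 1.51 = 0.08172 mmol/kg
Ksp = 10^(−6.34) = 4.571×10^-7
Ω = [Ca²⁺][CO3²⁻]/Ksp = (3.67×10^-3)(8.172×10^-5) / 4.571×10^-7 = 0.656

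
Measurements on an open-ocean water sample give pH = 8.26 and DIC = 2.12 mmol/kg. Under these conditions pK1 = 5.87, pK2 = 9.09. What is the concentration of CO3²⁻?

α₂ = 1 / (1 + [H⁺]/K2 + [H⁺]²/(K1K2)) = 1 / (1 + 10^+0.83 + 10^-1.56)
   = 1 / (1 + 6.7608 + 0.027542) = 1/7.7884 = 0.1284
[CO3²⁻] = α₂ × DIC = 0.1284 × 2.12 = 0.272 mmol/kg

[CO3²⁻] = 0.272 mmol/kg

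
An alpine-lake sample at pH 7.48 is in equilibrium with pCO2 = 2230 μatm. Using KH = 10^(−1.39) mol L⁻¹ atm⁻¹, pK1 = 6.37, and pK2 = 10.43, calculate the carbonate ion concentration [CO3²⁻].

[CO3²⁻] = 1.31 μmol/L

[CO2*] = KH · pCO2 = 10^(−1.39) × 2230×10^-6 = 9.085×10^-5 mol/L
α₀ = 1/(1 + K1/[H⁺] + K1K2/[H⁺]²) = 1/(1 + 10^+1.11 + 10^-1.84) = 0.07196
DIC = [CO2*]/α₀ = 9.085×10^-5 / 0.07196 = 1.262 mmol/L
[CO3²⁻] = α₂·DIC; α₂ = 0.001040, so [CO3²⁻] = 0.001040 × 1.262 = 0.00131 mmol/L = 1.31 μmol/L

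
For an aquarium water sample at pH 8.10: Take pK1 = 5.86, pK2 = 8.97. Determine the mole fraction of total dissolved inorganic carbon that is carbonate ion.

α₂ = 0.118

α₂ = 1 / (1 + [H⁺]/K2 + [H⁺]²/(K1K2)) = 1 / (1 + 10^+0.87 + 10^-1.37)
   = 1 / (1 + 7.4131 + 0.042658) = 1/8.4558 = 0.1183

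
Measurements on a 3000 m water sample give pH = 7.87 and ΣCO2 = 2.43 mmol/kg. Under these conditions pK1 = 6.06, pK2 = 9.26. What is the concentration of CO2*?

[CO2*] = 0.0356 mmol/kg

α₀ = 1 / (1 + K1/[H⁺] + K1K2/[H⁺]²) = 1 / (1 + 10^+1.81 + 10^+0.42)
   = 1 / (1 + 64.565 + 2.6303) = 1/68.196 = 0.01466
[CO2*] = α₀ × DIC = 0.01466 × 2.43 = 0.0356 mmol/kg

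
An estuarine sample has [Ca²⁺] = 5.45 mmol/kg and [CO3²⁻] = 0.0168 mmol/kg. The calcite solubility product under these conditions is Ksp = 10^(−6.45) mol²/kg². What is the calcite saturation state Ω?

Ksp = 10^(−6.45) = 3.548×10^-7
Ω = [Ca²⁺][CO3²⁻]/Ksp = (5.45×10^-3)(0.0168×10^-3) / 3.548×10^-7 = 0.258

Ω = 0.258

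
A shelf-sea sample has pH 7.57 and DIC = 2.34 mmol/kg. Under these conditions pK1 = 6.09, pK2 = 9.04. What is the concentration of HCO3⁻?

α₁ = 1 / (1 + [H⁺]/K1 + K2/[H⁺]) = 1 / (1 + 10^-1.48 + 10^-1.47)
   = 1 / (1 + 0.033113 + 0.033884) = 1/1.0670 = 0.9372
[HCO3⁻] = α₁ × DIC = 0.9372 × 2.34 = 2.19 mmol/kg

[HCO3⁻] = 2.19 mmol/kg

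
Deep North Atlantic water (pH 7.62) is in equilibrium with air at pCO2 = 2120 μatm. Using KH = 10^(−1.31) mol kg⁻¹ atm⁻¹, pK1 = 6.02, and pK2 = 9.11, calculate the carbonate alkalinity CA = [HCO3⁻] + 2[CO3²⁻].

CA = 4.40 mmol/kg

[CO2*] = KH · pCO2 = 10^(−1.31) × 2120×10^-6 = 1.038×10^-4 mol/kg
α₀ = 1/(1 + K1/[H⁺] + K1K2/[H⁺]²) = 1/(1 + 10^+1.60 + 10^+0.11) = 0.02375
DIC = [CO2*]/α₀ = 1.038×10^-4 / 0.02375 = 4.371 mmol/kg
CA = (α₁ + 2α₂)·DIC = (0.9456 + 2×0.03060) × 4.371 = 4.40 mmol/kg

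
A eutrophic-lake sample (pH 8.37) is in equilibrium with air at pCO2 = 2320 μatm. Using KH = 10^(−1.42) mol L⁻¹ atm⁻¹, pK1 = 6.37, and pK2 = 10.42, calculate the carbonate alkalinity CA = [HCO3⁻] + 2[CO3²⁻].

[CO2*] = KH · pCO2 = 10^(−1.42) × 2320×10^-6 = 8.820×10^-5 mol/L
α₀ = 1/(1 + K1/[H⁺] + K1K2/[H⁺]²) = 1/(1 + 10^+2.00 + 10^-0.05) = 0.009814
DIC = [CO2*]/α₀ = 8.820×10^-5 / 0.009814 = 8.987 mmol/L
CA = (α₁ + 2α₂)·DIC = (0.9814 + 2×0.008747) × 8.987 = 8.98 mmol/L

CA = 8.98 mmol/L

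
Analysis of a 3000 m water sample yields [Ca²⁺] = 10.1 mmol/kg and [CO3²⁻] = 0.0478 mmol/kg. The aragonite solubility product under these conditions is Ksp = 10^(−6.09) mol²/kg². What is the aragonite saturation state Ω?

Ksp = 10^(−6.09) = 8.128×10^-7
Ω = [Ca²⁺][CO3²⁻]/Ksp = (10.1×10^-3)(0.0478×10^-3) / 8.128×10^-7 = 0.594

Ω = 0.594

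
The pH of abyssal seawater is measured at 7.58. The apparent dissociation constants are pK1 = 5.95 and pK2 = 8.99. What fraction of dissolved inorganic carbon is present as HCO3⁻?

α₁ = 1 / (1 + [H⁺]/K1 + K2/[H⁺]) = 1 / (1 + 10^-1.63 + 10^-1.41)
   = 1 / (1 + 0.023442 + 0.038905) = 1/1.0623 = 0.9413

α₁ = 0.941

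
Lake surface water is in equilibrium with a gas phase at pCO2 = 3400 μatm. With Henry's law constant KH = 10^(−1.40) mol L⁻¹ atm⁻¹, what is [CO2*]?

KH = 10^(−1.40) = 3.981×10^-2 mol L⁻¹ atm⁻¹
[CO2*] = KH · pCO2 = 3.981×10^-2 × 3400×10^-6 atm = 1.35×10^-4 mol/L

[CO2*] = 135 μmol/L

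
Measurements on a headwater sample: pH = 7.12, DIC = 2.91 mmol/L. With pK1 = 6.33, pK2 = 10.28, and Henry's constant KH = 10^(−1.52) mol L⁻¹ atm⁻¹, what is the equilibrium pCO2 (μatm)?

α₀ = 1 / (1 + K1/[H⁺] + K1K2/[H⁺]²) = 1 / (1 + 10^+0.79 + 10^-2.37)
   = 1 / (1 + 6.1660 + 0.0042658) = 1/7.1702 = 0.1395
[CO2*] = α₀ × DIC = 0.1395 × 2.91 = 0.4058 mmol/L
pCO2 = [CO2*]/KH = 4.058×10^-4 / 3.020×10^-2 = 1.34×10^4 μatm

pCO2 = 1.34×10^4 μatm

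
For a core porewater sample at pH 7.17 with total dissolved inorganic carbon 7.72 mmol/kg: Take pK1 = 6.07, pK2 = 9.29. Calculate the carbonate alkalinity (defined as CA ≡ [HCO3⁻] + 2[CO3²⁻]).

CA = [HCO3⁻] + 2[CO3²⁻] = (α₁ + 2α₂)·DIC
At pH 7.17: [H⁺]/K1 = 10^-1.10 = 0.079433, K2/[H⁺] = 10^-2.12 = 0.0075858
α₁ = 1/(1 + 0.079433 + 0.0075858) = 1/1.0870 = 0.9199; α₂ = α₁·K2/[H⁺] = 0.006979
α₁ + 2α₂ = 0.9339
CA = 0.9339 × 7.72 = 7.21 mmol/kg

CA = 7.21 mmol/kg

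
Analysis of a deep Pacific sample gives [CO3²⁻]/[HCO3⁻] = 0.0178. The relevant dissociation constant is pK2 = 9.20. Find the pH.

pH = 7.45

From K2 = [H⁺][CO3²⁻]/[HCO3⁻]:  pH = pK2 + log₁₀([CO3²⁻]/[HCO3⁻])
log₁₀(0.0178) = -1.750
pH = 9.20 + (-1.750) = 7.45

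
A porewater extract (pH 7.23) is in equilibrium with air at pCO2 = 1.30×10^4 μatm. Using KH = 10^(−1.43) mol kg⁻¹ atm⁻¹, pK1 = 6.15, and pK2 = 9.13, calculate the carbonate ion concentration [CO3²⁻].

[CO3²⁻] = 0.0731 mmol/kg

[CO2*] = KH · pCO2 = 10^(−1.43) × 1.30×10^4×10^-6 = 4.830×10^-4 mol/kg
α₀ = 1/(1 + K1/[H⁺] + K1K2/[H⁺]²) = 1/(1 + 10^+1.08 + 10^-0.82) = 0.07591
DIC = [CO2*]/α₀ = 4.830×10^-4 / 0.07591 = 6.363 mmol/kg
[CO3²⁻] = α₂·DIC; α₂ = 0.01149, so [CO3²⁻] = 0.01149 × 6.363 = 0.0731 mmol/kg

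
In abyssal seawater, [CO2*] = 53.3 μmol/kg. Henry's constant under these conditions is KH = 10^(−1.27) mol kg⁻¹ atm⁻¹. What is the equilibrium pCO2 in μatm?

KH = 10^(−1.27) = 5.370×10^-2 mol kg⁻¹ atm⁻¹
pCO2 = [CO2*]/KH = 53.3×10^-6 / 5.370×10^-2 = 9.92×10^-4 atm = 992 μatm

pCO2 = 992 μatm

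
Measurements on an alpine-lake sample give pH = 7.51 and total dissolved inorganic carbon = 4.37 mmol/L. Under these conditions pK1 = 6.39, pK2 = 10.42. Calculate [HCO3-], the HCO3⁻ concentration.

α₁ = 1 / (1 + [H⁺]/K1 + K2/[H⁺]) = 1 / (1 + 10^-1.12 + 10^-2.91)
   = 1 / (1 + 0.075858 + 0.0012303) = 1/1.0771 = 0.9284
[HCO3⁻] = α₁ × DIC = 0.9284 × 4.37 = 4.06 mmol/L

[HCO3⁻] = 4.06 mmol/L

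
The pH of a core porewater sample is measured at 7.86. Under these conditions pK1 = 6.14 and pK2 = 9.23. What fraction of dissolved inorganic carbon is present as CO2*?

α₀ = 1 / (1 + K1/[H⁺] + K1K2/[H⁺]²) = 1 / (1 + 10^+1.72 + 10^+0.35)
   = 1 / (1 + 52.481 + 2.2387) = 1/55.719 = 0.01795

α₀ = 0.0179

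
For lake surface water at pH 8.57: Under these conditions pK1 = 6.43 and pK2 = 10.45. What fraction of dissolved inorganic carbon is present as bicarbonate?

α₁ = 0.980

α₁ = 1 / (1 + [H⁺]/K1 + K2/[H⁺]) = 1 / (1 + 10^-2.14 + 10^-1.88)
   = 1 / (1 + 0.0072444 + 0.013183) = 1/1.0204 = 0.9800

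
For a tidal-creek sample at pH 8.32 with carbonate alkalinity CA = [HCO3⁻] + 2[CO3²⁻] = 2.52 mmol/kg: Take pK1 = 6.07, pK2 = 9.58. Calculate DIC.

DIC = 2.41 mmol/kg

CA = [HCO3⁻] + 2[CO3²⁻] = (α₁ + 2α₂)·DIC
At pH 8.32: [H⁺]/K1 = 10^-2.25 = 0.0056234, K2/[H⁺] = 10^-1.26 = 0.054954
α₁ = 1/(1 + 0.0056234 + 0.054954) = 1/1.0606 = 0.9429; α₂ = α₁·K2/[H⁺] = 0.05182
α₁ + 2α₂ = 1.0465
DIC = CA / (α₁ + 2α₂) = 2.52 / 1.0465 = 2.41 mmol/kg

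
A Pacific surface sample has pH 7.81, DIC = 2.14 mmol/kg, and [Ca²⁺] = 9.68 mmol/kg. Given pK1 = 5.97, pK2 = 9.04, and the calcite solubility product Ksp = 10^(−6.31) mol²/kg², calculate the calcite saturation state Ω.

α₂ = 1 / (1 + [H⁺]/K2 + [H⁺]²/(K1K2)) = 1 / (1 + 10^+1.23 + 10^-0.61)
   = 1 / (1 + 16.982 + 0.24547) = 1/18.228 = 0.05486
[CO3²⁻] = α₂ × DIC = 0.05486 × 2.14 = 0.1174 mmol/kg
Ksp = 10^(−6.31) = 4.898×10^-7
Ω = [Ca²⁺][CO3²⁻]/Ksp = (9.68×10^-3)(1.174×10^-4) / 4.898×10^-7 = 2.32

Ω = 2.32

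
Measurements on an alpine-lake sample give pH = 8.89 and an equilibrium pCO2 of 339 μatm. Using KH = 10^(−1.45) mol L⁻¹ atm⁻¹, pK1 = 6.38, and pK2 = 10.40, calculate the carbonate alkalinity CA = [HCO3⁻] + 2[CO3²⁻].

CA = 4.13 mmol/L

[CO2*] = KH · pCO2 = 10^(−1.45) × 339×10^-6 = 1.203×10^-5 mol/L
α₀ = 1/(1 + K1/[H⁺] + K1K2/[H⁺]²) = 1/(1 + 10^+2.51 + 10^+1.00) = 0.002989
DIC = [CO2*]/α₀ = 1.203×10^-5 / 0.002989 = 4.025 mmol/L
CA = (α₁ + 2α₂)·DIC = (0.9671 + 2×0.02989) × 4.025 = 4.13 mmol/L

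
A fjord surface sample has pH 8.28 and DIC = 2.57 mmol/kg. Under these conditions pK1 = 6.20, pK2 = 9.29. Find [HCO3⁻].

[HCO3⁻] = 2.32 mmol/kg

α₁ = 1 / (1 + [H⁺]/K1 + K2/[H⁺]) = 1 / (1 + 10^-2.08 + 10^-1.01)
   = 1 / (1 + 0.0083176 + 0.097724) = 1/1.1060 = 0.9041
[HCO3⁻] = α₁ × DIC = 0.9041 × 2.57 = 2.32 mmol/kg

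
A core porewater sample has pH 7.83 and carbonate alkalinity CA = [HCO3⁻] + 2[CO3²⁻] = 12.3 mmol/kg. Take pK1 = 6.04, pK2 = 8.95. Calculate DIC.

DIC = 11.7 mmol/kg

CA = [HCO3⁻] + 2[CO3²⁻] = (α₁ + 2α₂)·DIC
At pH 7.83: [H⁺]/K1 = 10^-1.79 = 0.016218, K2/[H⁺] = 10^-1.12 = 0.075858
α₁ = 1/(1 + 0.016218 + 0.075858) = 1/1.0921 = 0.9157; α₂ = α₁·K2/[H⁺] = 0.06946
α₁ + 2α₂ = 1.0546
DIC = CA / (α₁ + 2α₂) = 12.3 / 1.0546 = 11.7 mmol/kg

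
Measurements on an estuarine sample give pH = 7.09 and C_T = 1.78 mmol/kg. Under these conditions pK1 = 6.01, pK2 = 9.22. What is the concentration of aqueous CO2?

[CO2*] = 0.136 mmol/kg

α₀ = 1 / (1 + K1/[H⁺] + K1K2/[H⁺]²) = 1 / (1 + 10^+1.08 + 10^-1.05)
   = 1 / (1 + 12.023 + 0.089125) = 1/13.112 = 0.07627
[CO2*] = α₀ × DIC = 0.07627 × 1.78 = 0.136 mmol/kg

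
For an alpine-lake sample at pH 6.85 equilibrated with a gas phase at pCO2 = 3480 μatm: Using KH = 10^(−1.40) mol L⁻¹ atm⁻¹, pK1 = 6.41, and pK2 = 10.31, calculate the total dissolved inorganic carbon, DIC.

[CO2*] = KH · pCO2 = 10^(−1.40) × 3480×10^-6 = 1.385×10^-4 mol/L
α₀ = 1/(1 + K1/[H⁺] + K1K2/[H⁺]²) = 1/(1 + 10^+0.44 + 10^-3.02) = 0.2663
DIC = [CO2*]/α₀ = 1.385×10^-4 / 0.2663 = 0.520 mmol/L

DIC = 0.520 mmol/L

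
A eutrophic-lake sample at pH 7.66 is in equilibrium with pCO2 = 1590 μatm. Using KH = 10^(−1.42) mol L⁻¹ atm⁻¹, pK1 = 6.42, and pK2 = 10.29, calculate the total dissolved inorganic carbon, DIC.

[CO2*] = KH · pCO2 = 10^(−1.42) × 1590×10^-6 = 6.045×10^-5 mol/L
α₀ = 1/(1 + K1/[H⁺] + K1K2/[H⁺]²) = 1/(1 + 10^+1.24 + 10^-1.39) = 0.05429
DIC = [CO2*]/α₀ = 6.045×10^-5 / 0.05429 = 1.11 mmol/L

DIC = 1.11 mmol/L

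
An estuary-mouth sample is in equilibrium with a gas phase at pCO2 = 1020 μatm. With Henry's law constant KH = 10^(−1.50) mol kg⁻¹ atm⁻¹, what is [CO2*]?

[CO2*] = 32.3 μmol/kg

KH = 10^(−1.50) = 3.162×10^-2 mol kg⁻¹ atm⁻¹
[CO2*] = KH · pCO2 = 3.162×10^-2 × 1020×10^-6 atm = 3.23×10^-5 mol/kg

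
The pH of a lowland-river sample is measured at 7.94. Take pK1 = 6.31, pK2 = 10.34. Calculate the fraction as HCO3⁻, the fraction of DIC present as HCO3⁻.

α₁ = 0.973

α₁ = 1 / (1 + [H⁺]/K1 + K2/[H⁺]) = 1 / (1 + 10^-1.63 + 10^-2.40)
   = 1 / (1 + 0.023442 + 0.0039811) = 1/1.0274 = 0.9733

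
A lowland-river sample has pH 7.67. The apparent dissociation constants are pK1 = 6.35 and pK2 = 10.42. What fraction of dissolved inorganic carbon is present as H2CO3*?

α₀ = 1 / (1 + K1/[H⁺] + K1K2/[H⁺]²) = 1 / (1 + 10^+1.32 + 10^-1.43)
   = 1 / (1 + 20.893 + 0.037154) = 1/21.930 = 0.04560

α₀ = 0.0456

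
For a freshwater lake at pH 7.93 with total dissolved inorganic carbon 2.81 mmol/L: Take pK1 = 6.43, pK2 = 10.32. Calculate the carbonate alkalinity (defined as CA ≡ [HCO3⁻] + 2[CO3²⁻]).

CA = [HCO3⁻] + 2[CO3²⁻] = (α₁ + 2α₂)·DIC
At pH 7.93: [H⁺]/K1 = 10^-1.50 = 0.031623, K2/[H⁺] = 10^-2.39 = 0.0040738
α₁ = 1/(1 + 0.031623 + 0.0040738) = 1/1.0357 = 0.9655; α₂ = α₁·K2/[H⁺] = 0.003933
α₁ + 2α₂ = 0.9734
CA = 0.9734 × 2.81 = 2.74 mmol/L

CA = 2.74 mmol/L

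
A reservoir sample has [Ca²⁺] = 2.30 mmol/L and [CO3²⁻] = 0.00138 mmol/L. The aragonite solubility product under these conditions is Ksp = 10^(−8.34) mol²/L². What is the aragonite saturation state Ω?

Ksp = 10^(−8.34) = 4.571×10^-9
Ω = [Ca²⁺][CO3²⁻]/Ksp = (2.30×10^-3)(0.00138×10^-3) / 4.571×10^-9 = 0.694

Ω = 0.694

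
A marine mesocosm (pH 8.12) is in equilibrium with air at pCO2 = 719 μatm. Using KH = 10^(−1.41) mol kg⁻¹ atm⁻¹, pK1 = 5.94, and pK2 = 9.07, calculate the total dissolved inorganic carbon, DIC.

DIC = 4.74 mmol/kg

[CO2*] = KH · pCO2 = 10^(−1.41) × 719×10^-6 = 2.797×10^-5 mol/kg
α₀ = 1/(1 + K1/[H⁺] + K1K2/[H⁺]²) = 1/(1 + 10^+2.18 + 10^+1.23) = 0.005905
DIC = [CO2*]/α₀ = 2.797×10^-5 / 0.005905 = 4.74 mmol/kg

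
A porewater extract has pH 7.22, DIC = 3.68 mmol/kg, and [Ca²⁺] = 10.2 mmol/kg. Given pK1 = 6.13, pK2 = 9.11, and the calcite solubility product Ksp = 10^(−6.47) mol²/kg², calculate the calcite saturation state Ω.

Ω = 1.30

α₂ = 1 / (1 + [H⁺]/K2 + [H⁺]²/(K1K2)) = 1 / (1 + 10^+1.89 + 10^+0.80)
   = 1 / (1 + 77.625 + 6.3096) = 1/84.934 = 0.01177
[CO3²⁻] = α₂ × DIC = 0.01177 × 3.68 = 0.04333 mmol/kg
Ksp = 10^(−6.47) = 3.388×10^-7
Ω = [Ca²⁺][CO3²⁻]/Ksp = (10.2×10^-3)(4.333×10^-5) / 3.388×10^-7 = 1.30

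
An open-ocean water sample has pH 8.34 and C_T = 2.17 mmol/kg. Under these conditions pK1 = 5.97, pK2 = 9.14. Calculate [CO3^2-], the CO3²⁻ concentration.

α₂ = 1 / (1 + [H⁺]/K2 + [H⁺]²/(K1K2)) = 1 / (1 + 10^+0.80 + 10^-1.57)
   = 1 / (1 + 6.3096 + 0.026915) = 1/7.3365 = 0.1363
[CO3²⁻] = α₂ × DIC = 0.1363 × 2.17 = 0.296 mmol/kg

[CO3²⁻] = 0.296 mmol/kg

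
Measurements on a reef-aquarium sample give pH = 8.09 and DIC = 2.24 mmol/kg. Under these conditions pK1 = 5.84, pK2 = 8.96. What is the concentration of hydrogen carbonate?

[HCO3⁻] = 1.96 mmol/kg

α₁ = 1 / (1 + [H⁺]/K1 + K2/[H⁺]) = 1 / (1 + 10^-2.25 + 10^-0.87)
   = 1 / (1 + 0.0056234 + 0.13490) = 1/1.1405 = 0.8768
[HCO3⁻] = α₁ × DIC = 0.8768 × 2.24 = 1.96 mmol/kg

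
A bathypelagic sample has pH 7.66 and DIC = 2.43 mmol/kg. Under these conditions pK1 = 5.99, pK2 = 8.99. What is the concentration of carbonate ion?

α₂ = 1 / (1 + [H⁺]/K2 + [H⁺]²/(K1K2)) = 1 / (1 + 10^+1.33 + 10^-0.34)
   = 1 / (1 + 21.380 + 0.45709) = 1/22.837 = 0.04379
[CO3²⁻] = α₂ × DIC = 0.04379 × 2.43 = 0.106 mmol/kg

[CO3²⁻] = 0.106 mmol/kg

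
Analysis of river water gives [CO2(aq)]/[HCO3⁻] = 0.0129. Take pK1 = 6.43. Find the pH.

From K1 = [H⁺][HCO3⁻]/[CO2(aq)]:  pH = pK1 − log₁₀([CO2(aq)]/[HCO3⁻])
log₁₀(0.0129) = -1.889
pH = 6.43 − (-1.889) = 8.32

pH = 8.32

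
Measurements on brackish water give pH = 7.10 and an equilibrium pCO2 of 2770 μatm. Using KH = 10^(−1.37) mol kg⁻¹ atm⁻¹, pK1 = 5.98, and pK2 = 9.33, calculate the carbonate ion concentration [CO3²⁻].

[CO3²⁻] = 9.17 μmol/kg

[CO2*] = KH · pCO2 = 10^(−1.37) × 2770×10^-6 = 1.182×10^-4 mol/kg
α₀ = 1/(1 + K1/[H⁺] + K1K2/[H⁺]²) = 1/(1 + 10^+1.12 + 10^-1.11) = 0.07013
DIC = [CO2*]/α₀ = 1.182×10^-4 / 0.07013 = 1.685 mmol/kg
[CO3²⁻] = α₂·DIC; α₂ = 0.005443, so [CO3²⁻] = 0.005443 × 1.685 = 0.00917 mmol/kg = 9.17 μmol/kg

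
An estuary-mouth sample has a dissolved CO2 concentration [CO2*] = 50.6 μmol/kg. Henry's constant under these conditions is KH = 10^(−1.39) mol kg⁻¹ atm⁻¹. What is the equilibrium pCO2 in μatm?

KH = 10^(−1.39) = 4.074×10^-2 mol kg⁻¹ atm⁻¹
pCO2 = [CO2*]/KH = 50.6×10^-6 / 4.074×10^-2 = 1.24×10^-3 atm = 1240 μatm

pCO2 = 1240 μatm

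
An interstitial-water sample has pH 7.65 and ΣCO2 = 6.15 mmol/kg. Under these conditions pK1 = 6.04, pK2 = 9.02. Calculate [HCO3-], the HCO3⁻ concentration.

[HCO3⁻] = 5.76 mmol/kg

α₁ = 1 / (1 + [H⁺]/K1 + K2/[H⁺]) = 1 / (1 + 10^-1.61 + 10^-1.37)
   = 1 / (1 + 0.024547 + 0.042658) = 1/1.0672 = 0.9370
[HCO3⁻] = α₁ × DIC = 0.9370 × 6.15 = 5.76 mmol/kg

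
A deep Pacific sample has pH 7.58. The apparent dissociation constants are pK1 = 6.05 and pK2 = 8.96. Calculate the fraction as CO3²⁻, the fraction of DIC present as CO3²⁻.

α₂ = 0.0389

α₂ = 1 / (1 + [H⁺]/K2 + [H⁺]²/(K1K2)) = 1 / (1 + 10^+1.38 + 10^-0.15)
   = 1 / (1 + 23.988 + 0.70795) = 1/25.696 = 0.03892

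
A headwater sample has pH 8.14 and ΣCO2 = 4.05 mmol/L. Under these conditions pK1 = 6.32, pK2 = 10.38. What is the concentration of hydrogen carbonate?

[HCO3⁻] = 3.97 mmol/L

α₁ = 1 / (1 + [H⁺]/K1 + K2/[H⁺]) = 1 / (1 + 10^-1.82 + 10^-2.24)
   = 1 / (1 + 0.015136 + 0.0057544) = 1/1.0209 = 0.9795
[HCO3⁻] = α₁ × DIC = 0.9795 × 4.05 = 3.97 mmol/L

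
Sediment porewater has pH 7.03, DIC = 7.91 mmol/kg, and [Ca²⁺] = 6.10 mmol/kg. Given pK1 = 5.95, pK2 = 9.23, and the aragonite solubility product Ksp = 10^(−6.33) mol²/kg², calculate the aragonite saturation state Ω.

Ω = 0.597

α₂ = 1 / (1 + [H⁺]/K2 + [H⁺]²/(K1K2)) = 1 / (1 + 10^+2.20 + 10^+1.12)
   = 1 / (1 + 158.49 + 13.183) = 1/172.67 = 0.005791
[CO3²⁻] = α₂ × DIC = 0.005791 × 7.91 = 0.04581 mmol/kg
Ksp = 10^(−6.33) = 4.677×10^-7
Ω = [Ca²⁺][CO3²⁻]/Ksp = (6.10×10^-3)(4.581×10^-5) / 4.677×10^-7 = 0.597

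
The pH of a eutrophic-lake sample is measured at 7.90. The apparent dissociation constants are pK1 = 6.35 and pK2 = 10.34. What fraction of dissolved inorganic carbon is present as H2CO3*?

α₀ = 0.0273

α₀ = 1 / (1 + K1/[H⁺] + K1K2/[H⁺]²) = 1 / (1 + 10^+1.55 + 10^-0.89)
   = 1 / (1 + 35.481 + 0.12882) = 1/36.610 = 0.02731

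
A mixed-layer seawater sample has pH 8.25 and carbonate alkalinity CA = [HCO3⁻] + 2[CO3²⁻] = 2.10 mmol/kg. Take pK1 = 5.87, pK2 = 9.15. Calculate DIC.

CA = [HCO3⁻] + 2[CO3²⁻] = (α₁ + 2α₂)·DIC
At pH 8.25: [H⁺]/K1 = 10^-2.38 = 0.0041687, K2/[H⁺] = 10^-0.90 = 0.12589
α₁ = 1/(1 + 0.0041687 + 0.12589) = 1/1.1301 = 0.8849; α₂ = α₁·K2/[H⁺] = 0.1114
α₁ + 2α₂ = 1.1077
DIC = CA / (α₁ + 2α₂) = 2.10 / 1.1077 = 1.90 mmol/kg

DIC = 1.90 mmol/kg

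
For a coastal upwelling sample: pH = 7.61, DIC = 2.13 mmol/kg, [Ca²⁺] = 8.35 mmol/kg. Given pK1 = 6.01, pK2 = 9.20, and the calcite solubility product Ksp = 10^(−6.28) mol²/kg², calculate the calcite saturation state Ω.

α₂ = 1 / (1 + [H⁺]/K2 + [H⁺]²/(K1K2)) = 1 / (1 + 10^+1.59 + 10^-0.01)
   = 1 / (1 + 38.905 + 0.97724) = 1/40.882 = 0.02446
[CO3²⁻] = α₂ × DIC = 0.02446 × 2.13 = 0.05210 mmol/kg
Ksp = 10^(−6.28) = 5.248×10^-7
Ω = [Ca²⁺][CO3²⁻]/Ksp = (8.35×10^-3)(5.210×10^-5) / 5.248×10^-7 = 0.829

Ω = 0.829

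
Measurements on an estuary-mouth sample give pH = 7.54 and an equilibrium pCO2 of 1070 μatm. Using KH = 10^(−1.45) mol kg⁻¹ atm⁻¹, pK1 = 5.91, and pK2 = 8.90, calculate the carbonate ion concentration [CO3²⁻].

[CO3²⁻] = 0.0707 mmol/kg

[CO2*] = KH · pCO2 = 10^(−1.45) × 1070×10^-6 = 3.797×10^-5 mol/kg
α₀ = 1/(1 + K1/[H⁺] + K1K2/[H⁺]²) = 1/(1 + 10^+1.63 + 10^+0.27) = 0.02197
DIC = [CO2*]/α₀ = 3.797×10^-5 / 0.02197 = 1.728 mmol/kg
[CO3²⁻] = α₂·DIC; α₂ = 0.04091, so [CO3²⁻] = 0.04091 × 1.728 = 0.0707 mmol/kg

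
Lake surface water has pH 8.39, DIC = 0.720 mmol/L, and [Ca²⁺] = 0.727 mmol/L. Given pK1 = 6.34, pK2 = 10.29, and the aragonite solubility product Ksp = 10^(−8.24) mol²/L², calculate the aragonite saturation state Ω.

α₂ = 1 / (1 + [H⁺]/K2 + [H⁺]²/(K1K2)) = 1 / (1 + 10^+1.90 + 10^-0.15)
   = 1 / (1 + 79.433 + 0.70795) = 1/81.141 = 0.01232
[CO3²⁻] = α₂ × DIC = 0.01232 × 0.720 = 0.008873 mmol/L = 8.873 μmol/L
Ksp = 10^(−8.24) = 5.754×10^-9
Ω = [Ca²⁺][CO3²⁻]/Ksp = (0.727×10^-3)(8.873×10^-6) / 5.754×10^-9 = 1.12

Ω = 1.12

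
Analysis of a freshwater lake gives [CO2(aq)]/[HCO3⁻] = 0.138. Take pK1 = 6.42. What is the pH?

pH = 7.28

From K1 = [H⁺][HCO3⁻]/[CO2(aq)]:  pH = pK1 − log₁₀([CO2(aq)]/[HCO3⁻])
log₁₀(0.138) = -0.860
pH = 6.42 − (-0.860) = 7.28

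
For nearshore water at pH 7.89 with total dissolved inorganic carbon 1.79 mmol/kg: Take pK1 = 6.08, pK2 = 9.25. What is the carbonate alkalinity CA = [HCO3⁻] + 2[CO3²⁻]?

CA = [HCO3⁻] + 2[CO3²⁻] = (α₁ + 2α₂)·DIC
At pH 7.89: [H⁺]/K1 = 10^-1.81 = 0.015488, K2/[H⁺] = 10^-1.36 = 0.043652
α₁ = 1/(1 + 0.015488 + 0.043652) = 1/1.0591 = 0.9442; α₂ = α₁·K2/[H⁺] = 0.04121
α₁ + 2α₂ = 1.0266
CA = 1.0266 × 1.79 = 1.84 mmol/kg

CA = 1.84 mmol/kg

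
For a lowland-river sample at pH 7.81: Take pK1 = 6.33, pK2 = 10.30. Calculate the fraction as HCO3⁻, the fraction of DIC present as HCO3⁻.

α₁ = 0.965

α₁ = 1 / (1 + [H⁺]/K1 + K2/[H⁺]) = 1 / (1 + 10^-1.48 + 10^-2.49)
   = 1 / (1 + 0.033113 + 0.0032359) = 1/1.0363 = 0.9649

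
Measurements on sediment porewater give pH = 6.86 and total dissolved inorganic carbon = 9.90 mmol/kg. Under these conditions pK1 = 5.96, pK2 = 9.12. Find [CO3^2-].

α₂ = 1 / (1 + [H⁺]/K2 + [H⁺]²/(K1K2)) = 1 / (1 + 10^+2.26 + 10^+1.36)
   = 1 / (1 + 181.97 + 22.909) = 1/205.88 = 0.004857
[CO3²⁻] = α₂ × DIC = 0.004857 × 9.90 = 0.0481 mmol/kg

[CO3²⁻] = 0.0481 mmol/kg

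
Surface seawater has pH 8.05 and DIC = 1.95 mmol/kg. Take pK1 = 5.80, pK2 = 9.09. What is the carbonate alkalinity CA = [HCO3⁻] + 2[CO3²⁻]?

CA = [HCO3⁻] + 2[CO3²⁻] = (α₁ + 2α₂)·DIC
At pH 8.05: [H⁺]/K1 = 10^-2.25 = 0.0056234, K2/[H⁺] = 10^-1.04 = 0.091201
α₁ = 1/(1 + 0.0056234 + 0.091201) = 1/1.0968 = 0.9117; α₂ = α₁·K2/[H⁺] = 0.08315
α₁ + 2α₂ = 1.0780
CA = 1.0780 × 1.95 = 2.10 mmol/kg

CA = 2.10 mmol/kg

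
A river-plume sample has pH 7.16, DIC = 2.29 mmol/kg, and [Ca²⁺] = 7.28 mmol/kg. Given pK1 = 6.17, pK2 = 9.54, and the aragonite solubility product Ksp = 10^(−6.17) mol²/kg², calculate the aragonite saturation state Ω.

α₂ = 1 / (1 + [H⁺]/K2 + [H⁺]²/(K1K2)) = 1 / (1 + 10^+2.38 + 10^+1.39)
   = 1 / (1 + 239.88 + 24.547) = 1/265.43 = 0.003767
[CO3²⁻] = α₂ × DIC = 0.003767 × 2.29 = 0.008627 mmol/kg = 8.627 μmol/kg
Ksp = 10^(−6.17) = 6.761×10^-7
Ω = [Ca²⁺][CO3²⁻]/Ksp = (7.28×10^-3)(8.627×10^-6) / 6.761×10^-7 = 0.0929

Ω = 0.0929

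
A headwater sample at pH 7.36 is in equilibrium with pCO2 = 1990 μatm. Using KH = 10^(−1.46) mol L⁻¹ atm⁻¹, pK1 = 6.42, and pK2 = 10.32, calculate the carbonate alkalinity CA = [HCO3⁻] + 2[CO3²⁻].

[CO2*] = KH · pCO2 = 10^(−1.46) × 1990×10^-6 = 6.900×10^-5 mol/L
α₀ = 1/(1 + K1/[H⁺] + K1K2/[H⁺]²) = 1/(1 + 10^+0.94 + 10^-2.02) = 0.1029
DIC = [CO2*]/α₀ = 6.900×10^-5 / 0.1029 = 0.6706 mmol/L
CA = (α₁ + 2α₂)·DIC = (0.8961 + 2×0.0009826) × 0.6706 = 0.602 mmol/L

CA = 0.602 mmol/L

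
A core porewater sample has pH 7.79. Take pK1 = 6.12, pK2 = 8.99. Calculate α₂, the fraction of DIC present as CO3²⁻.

α₂ = 0.0582

α₂ = 1 / (1 + [H⁺]/K2 + [H⁺]²/(K1K2)) = 1 / (1 + 10^+1.20 + 10^-0.47)
   = 1 / (1 + 15.849 + 0.33884) = 1/17.188 = 0.05818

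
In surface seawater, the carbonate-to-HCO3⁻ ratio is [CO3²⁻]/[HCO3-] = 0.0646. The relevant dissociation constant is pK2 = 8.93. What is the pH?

From K2 = [H⁺][CO3²⁻]/[HCO3-]:  pH = pK2 + log₁₀([CO3²⁻]/[HCO3-])
log₁₀(0.0646) = -1.190
pH = 8.93 + (-1.190) = 7.74

pH = 7.74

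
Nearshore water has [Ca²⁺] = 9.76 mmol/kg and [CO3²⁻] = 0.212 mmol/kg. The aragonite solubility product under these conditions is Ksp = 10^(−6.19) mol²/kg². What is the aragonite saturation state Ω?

Ksp = 10^(−6.19) = 6.457×10^-7
Ω = [Ca²⁺][CO3²⁻]/Ksp = (9.76×10^-3)(0.212×10^-3) / 6.457×10^-7 = 3.20

Ω = 3.20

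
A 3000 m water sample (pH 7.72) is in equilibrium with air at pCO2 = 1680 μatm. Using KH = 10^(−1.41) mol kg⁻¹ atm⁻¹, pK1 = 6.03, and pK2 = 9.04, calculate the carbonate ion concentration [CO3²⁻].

[CO2*] = KH · pCO2 = 10^(−1.41) × 1680×10^-6 = 6.536×10^-5 mol/kg
α₀ = 1/(1 + K1/[H⁺] + K1K2/[H⁺]²) = 1/(1 + 10^+1.69 + 10^+0.37) = 0.01911
DIC = [CO2*]/α₀ = 6.536×10^-5 / 0.01911 = 3.420 mmol/kg
[CO3²⁻] = α₂·DIC; α₂ = 0.04480, so [CO3²⁻] = 0.04480 × 3.420 = 0.153 mmol/kg

[CO3²⁻] = 0.153 mmol/kg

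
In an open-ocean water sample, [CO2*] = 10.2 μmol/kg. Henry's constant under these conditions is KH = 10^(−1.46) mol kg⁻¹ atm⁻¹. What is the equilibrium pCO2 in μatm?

KH = 10^(−1.46) = 3.467×10^-2 mol kg⁻¹ atm⁻¹
pCO2 = [CO2*]/KH = 10.2×10^-6 / 3.467×10^-2 = 2.94×10^-4 atm = 294 μatm

pCO2 = 294 μatm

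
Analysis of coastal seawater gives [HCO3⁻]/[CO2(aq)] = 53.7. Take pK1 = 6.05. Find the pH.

From K1 = [H⁺][HCO3⁻]/[CO2(aq)]:  pH = pK1 + log₁₀([HCO3⁻]/[CO2(aq)])
log₁₀(53.7) = +1.730
pH = 6.05 + (+1.730) = 7.78

pH = 7.78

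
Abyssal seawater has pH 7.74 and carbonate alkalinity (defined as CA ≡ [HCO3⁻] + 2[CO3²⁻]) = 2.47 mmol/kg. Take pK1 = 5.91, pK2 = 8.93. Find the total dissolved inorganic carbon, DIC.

CA = [HCO3⁻] + 2[CO3²⁻] = (α₁ + 2α₂)·DIC
At pH 7.74: [H⁺]/K1 = 10^-1.83 = 0.014791, K2/[H⁺] = 10^-1.19 = 0.064565
α₁ = 1/(1 + 0.014791 + 0.064565) = 1/1.0794 = 0.9265; α₂ = α₁·K2/[H⁺] = 0.05982
α₁ + 2α₂ = 1.0461
DIC = CA / (α₁ + 2α₂) = 2.47 / 1.0461 = 2.36 mmol/kg

DIC = 2.36 mmol/kg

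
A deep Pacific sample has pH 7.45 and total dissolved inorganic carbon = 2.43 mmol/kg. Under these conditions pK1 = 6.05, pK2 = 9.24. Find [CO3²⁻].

α₂ = 1 / (1 + [H⁺]/K2 + [H⁺]²/(K1K2)) = 1 / (1 + 10^+1.79 + 10^+0.39)
   = 1 / (1 + 61.660 + 2.4547) = 1/65.114 = 0.01536
[CO3²⁻] = α₂ × DIC = 0.01536 × 2.43 = 0.0373 mmol/kg

[CO3²⁻] = 0.0373 mmol/kg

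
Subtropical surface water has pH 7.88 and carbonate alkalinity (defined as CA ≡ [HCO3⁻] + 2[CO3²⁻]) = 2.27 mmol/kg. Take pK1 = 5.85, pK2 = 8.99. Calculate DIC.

DIC = 2.14 mmol/kg

CA = [HCO3⁻] + 2[CO3²⁻] = (α₁ + 2α₂)·DIC
At pH 7.88: [H⁺]/K1 = 10^-2.03 = 0.0093325, K2/[H⁺] = 10^-1.11 = 0.077625
α₁ = 1/(1 + 0.0093325 + 0.077625) = 1/1.0870 = 0.9200; α₂ = α₁·K2/[H⁺] = 0.07141
α₁ + 2α₂ = 1.0628
DIC = CA / (α₁ + 2α₂) = 2.27 / 1.0628 = 2.14 mmol/kg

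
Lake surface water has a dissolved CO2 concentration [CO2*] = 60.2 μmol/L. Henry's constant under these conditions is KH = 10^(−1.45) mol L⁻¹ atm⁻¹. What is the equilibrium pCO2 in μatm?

KH = 10^(−1.45) = 3.548×10^-2 mol L⁻¹ atm⁻¹
pCO2 = [CO2*]/KH = 60.2×10^-6 / 3.548×10^-2 = 1.70×10^-3 atm = 1700 μatm

pCO2 = 1700 μatm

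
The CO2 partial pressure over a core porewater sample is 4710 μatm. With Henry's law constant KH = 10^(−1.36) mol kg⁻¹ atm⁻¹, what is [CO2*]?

[CO2*] = 206 μmol/kg

KH = 10^(−1.36) = 4.365×10^-2 mol kg⁻¹ atm⁻¹
[CO2*] = KH · pCO2 = 4.365×10^-2 × 4710×10^-6 atm = 2.06×10^-4 mol/kg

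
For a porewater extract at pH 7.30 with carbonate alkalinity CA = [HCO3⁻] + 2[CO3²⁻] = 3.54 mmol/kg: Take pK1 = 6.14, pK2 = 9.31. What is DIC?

DIC = 3.75 mmol/kg

CA = [HCO3⁻] + 2[CO3²⁻] = (α₁ + 2α₂)·DIC
At pH 7.30: [H⁺]/K1 = 10^-1.16 = 0.069183, K2/[H⁺] = 10^-2.01 = 0.0097724
α₁ = 1/(1 + 0.069183 + 0.0097724) = 1/1.0790 = 0.9268; α₂ = α₁·K2/[H⁺] = 0.009057
α₁ + 2α₂ = 0.9449
DIC = CA / (α₁ + 2α₂) = 3.54 / 0.9449 = 3.75 mmol/kg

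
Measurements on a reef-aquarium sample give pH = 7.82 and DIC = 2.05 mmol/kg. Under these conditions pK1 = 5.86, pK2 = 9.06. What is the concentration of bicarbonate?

[HCO3⁻] = 1.92 mmol/kg

α₁ = 1 / (1 + [H⁺]/K1 + K2/[H⁺]) = 1 / (1 + 10^-1.96 + 10^-1.24)
   = 1 / (1 + 0.010965 + 0.057544) = 1/1.0685 = 0.9359
[HCO3⁻] = α₁ × DIC = 0.9359 × 2.05 = 1.92 mmol/kg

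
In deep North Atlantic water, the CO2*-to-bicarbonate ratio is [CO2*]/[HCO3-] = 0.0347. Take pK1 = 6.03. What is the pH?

pH = 7.49

From K1 = [H⁺][HCO3-]/[CO2*]:  pH = pK1 − log₁₀([CO2*]/[HCO3-])
log₁₀(0.0347) = -1.460
pH = 6.03 − (-1.460) = 7.49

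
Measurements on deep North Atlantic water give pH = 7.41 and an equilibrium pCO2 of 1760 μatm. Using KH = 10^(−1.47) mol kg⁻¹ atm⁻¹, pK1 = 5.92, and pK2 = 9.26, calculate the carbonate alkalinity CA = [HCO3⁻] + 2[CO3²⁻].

[CO2*] = KH · pCO2 = 10^(−1.47) × 1760×10^-6 = 5.964×10^-5 mol/kg
α₀ = 1/(1 + K1/[H⁺] + K1K2/[H⁺]²) = 1/(1 + 10^+1.49 + 10^-0.36) = 0.03092
DIC = [CO2*]/α₀ = 5.964×10^-5 / 0.03092 = 1.929 mmol/kg
CA = (α₁ + 2α₂)·DIC = (0.9556 + 2×0.01350) × 1.929 = 1.90 mmol/kg

CA = 1.90 mmol/kg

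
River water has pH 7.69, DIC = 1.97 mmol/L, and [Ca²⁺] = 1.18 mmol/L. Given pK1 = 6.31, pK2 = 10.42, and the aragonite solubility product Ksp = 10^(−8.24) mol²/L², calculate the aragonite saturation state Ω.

Ω = 0.721

α₂ = 1 / (1 + [H⁺]/K2 + [H⁺]²/(K1K2)) = 1 / (1 + 10^+2.73 + 10^+1.35)
   = 1 / (1 + 537.03 + 22.387) = 1/560.42 = 0.001784
[CO3²⁻] = α₂ × DIC = 0.001784 × 1.97 = 0.003515 mmol/L = 3.515 μmol/L
Ksp = 10^(−8.24) = 5.754×10^-9
Ω = [Ca²⁺][CO3²⁻]/Ksp = (1.18×10^-3)(3.515×10^-6) / 5.754×10^-9 = 0.721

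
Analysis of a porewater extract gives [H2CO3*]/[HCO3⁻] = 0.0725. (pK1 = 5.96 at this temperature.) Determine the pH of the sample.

From K1 = [H⁺][HCO3⁻]/[H2CO3*]:  pH = pK1 − log₁₀([H2CO3*]/[HCO3⁻])
log₁₀(0.0725) = -1.140
pH = 5.96 − (-1.140) = 7.10

pH = 7.10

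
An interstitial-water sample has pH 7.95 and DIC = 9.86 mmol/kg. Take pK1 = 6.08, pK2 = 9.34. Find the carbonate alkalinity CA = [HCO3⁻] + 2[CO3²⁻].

CA = 10.1 mmol/kg

CA = [HCO3⁻] + 2[CO3²⁻] = (α₁ + 2α₂)·DIC
At pH 7.95: [H⁺]/K1 = 10^-1.87 = 0.013490, K2/[H⁺] = 10^-1.39 = 0.040738
α₁ = 1/(1 + 0.013490 + 0.040738) = 1/1.0542 = 0.9486; α₂ = α₁·K2/[H⁺] = 0.03864
α₁ + 2α₂ = 1.0258
CA = 1.0258 × 9.86 = 10.1 mmol/kg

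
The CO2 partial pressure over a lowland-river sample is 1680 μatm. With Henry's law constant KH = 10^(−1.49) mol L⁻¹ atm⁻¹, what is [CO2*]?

KH = 10^(−1.49) = 3.236×10^-2 mol L⁻¹ atm⁻¹
[CO2*] = KH · pCO2 = 3.236×10^-2 × 1680×10^-6 atm = 5.44×10^-5 mol/L

[CO2*] = 54.4 μmol/L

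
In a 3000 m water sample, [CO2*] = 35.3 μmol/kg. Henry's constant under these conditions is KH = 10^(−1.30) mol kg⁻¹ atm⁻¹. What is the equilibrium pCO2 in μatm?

pCO2 = 704 μatm

KH = 10^(−1.30) = 5.012×10^-2 mol kg⁻¹ atm⁻¹
pCO2 = [CO2*]/KH = 35.3×10^-6 / 5.012×10^-2 = 7.04×10^-4 atm = 704 μatm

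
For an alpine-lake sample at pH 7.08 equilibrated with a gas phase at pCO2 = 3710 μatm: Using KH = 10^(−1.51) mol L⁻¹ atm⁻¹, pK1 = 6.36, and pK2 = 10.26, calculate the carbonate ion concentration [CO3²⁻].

[CO3²⁻] = 0.398 μmol/L

[CO2*] = KH · pCO2 = 10^(−1.51) × 3710×10^-6 = 1.146×10^-4 mol/L
α₀ = 1/(1 + K1/[H⁺] + K1K2/[H⁺]²) = 1/(1 + 10^+0.72 + 10^-2.46) = 0.1600
DIC = [CO2*]/α₀ = 1.146×10^-4 / 0.1600 = 0.7167 mmol/L
[CO3²⁻] = α₂·DIC; α₂ = 0.0005546, so [CO3²⁻] = 0.0005546 × 0.7167 = 0.000398 mmol/L = 0.398 μmol/L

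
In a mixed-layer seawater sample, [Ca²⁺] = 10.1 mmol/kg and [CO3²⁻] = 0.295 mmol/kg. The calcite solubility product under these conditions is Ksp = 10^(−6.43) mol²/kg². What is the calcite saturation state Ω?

Ksp = 10^(−6.43) = 3.715×10^-7
Ω = [Ca²⁺][CO3²⁻]/Ksp = (10.1×10^-3)(0.295×10^-3) / 3.715×10^-7 = 8.02

Ω = 8.02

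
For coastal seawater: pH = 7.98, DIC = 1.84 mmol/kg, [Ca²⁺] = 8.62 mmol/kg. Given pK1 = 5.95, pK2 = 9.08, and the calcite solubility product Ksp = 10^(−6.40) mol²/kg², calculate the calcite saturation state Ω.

α₂ = 1 / (1 + [H⁺]/K2 + [H⁺]²/(K1K2)) = 1 / (1 + 10^+1.10 + 10^-0.93)
   = 1 / (1 + 12.589 + 0.11749) = 1/13.707 = 0.07296
[CO3²⁻] = α₂ × DIC = 0.07296 × 1.84 = 0.1342 mmol/kg
Ksp = 10^(−6.40) = 3.981×10^-7
Ω = [Ca²⁺][CO3²⁻]/Ksp = (8.62×10^-3)(1.342×10^-4) / 3.981×10^-7 = 2.91

Ω = 2.91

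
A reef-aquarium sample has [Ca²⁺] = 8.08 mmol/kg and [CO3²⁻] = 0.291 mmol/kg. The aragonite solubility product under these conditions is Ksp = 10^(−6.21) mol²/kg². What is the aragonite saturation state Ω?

Ksp = 10^(−6.21) = 6.166×10^-7
Ω = [Ca²⁺][CO3²⁻]/Ksp = (8.08×10^-3)(0.291×10^-3) / 6.166×10^-7 = 3.81

Ω = 3.81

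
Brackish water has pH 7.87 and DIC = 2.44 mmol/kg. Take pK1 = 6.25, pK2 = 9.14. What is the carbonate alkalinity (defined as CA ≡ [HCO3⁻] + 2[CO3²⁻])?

CA = [HCO3⁻] + 2[CO3²⁻] = (α₁ + 2α₂)·DIC
At pH 7.87: [H⁺]/K1 = 10^-1.62 = 0.023988, K2/[H⁺] = 10^-1.27 = 0.053703
α₁ = 1/(1 + 0.023988 + 0.053703) = 1/1.0777 = 0.9279; α₂ = α₁·K2/[H⁺] = 0.04983
α₁ + 2α₂ = 1.0276
CA = 1.0276 × 2.44 = 2.51 mmol/kg

CA = 2.51 mmol/kg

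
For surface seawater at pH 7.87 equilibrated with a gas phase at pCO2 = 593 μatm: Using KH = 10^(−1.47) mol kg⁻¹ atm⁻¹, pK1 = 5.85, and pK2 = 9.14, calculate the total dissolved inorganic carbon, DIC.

DIC = 2.24 mmol/kg

[CO2*] = KH · pCO2 = 10^(−1.47) × 593×10^-6 = 2.009×10^-5 mol/kg
α₀ = 1/(1 + K1/[H⁺] + K1K2/[H⁺]²) = 1/(1 + 10^+2.02 + 10^+0.75) = 0.008982
DIC = [CO2*]/α₀ = 2.009×10^-5 / 0.008982 = 2.24 mmol/kg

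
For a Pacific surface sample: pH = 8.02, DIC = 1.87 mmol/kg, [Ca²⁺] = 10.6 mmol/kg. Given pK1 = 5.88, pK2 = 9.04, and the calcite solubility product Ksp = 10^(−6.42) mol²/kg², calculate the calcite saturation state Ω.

α₂ = 1 / (1 + [H⁺]/K2 + [H⁺]²/(K1K2)) = 1 / (1 + 10^+1.02 + 10^-1.12)
   = 1 / (1 + 10.471 + 0.075858) = 1/11.547 = 0.08660
[CO3²⁻] = α₂ × DIC = 0.08660 × 1.87 = 0.1619 mmol/kg
Ksp = 10^(−6.42) = 3.802×10^-7
Ω = [Ca²⁺][CO3²⁻]/Ksp = (10.6×10^-3)(1.619×10^-4) / 3.802×10^-7 = 4.52

Ω = 4.52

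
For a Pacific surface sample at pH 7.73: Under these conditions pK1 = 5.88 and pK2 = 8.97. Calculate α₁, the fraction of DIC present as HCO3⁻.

α₁ = 0.933

α₁ = 1 / (1 + [H⁺]/K1 + K2/[H⁺]) = 1 / (1 + 10^-1.85 + 10^-1.24)
   = 1 / (1 + 0.014125 + 0.057544) = 1/1.0717 = 0.9331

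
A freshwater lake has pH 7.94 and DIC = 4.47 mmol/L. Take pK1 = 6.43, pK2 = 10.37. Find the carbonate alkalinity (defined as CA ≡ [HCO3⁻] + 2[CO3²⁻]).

CA = 4.35 mmol/L

CA = [HCO3⁻] + 2[CO3²⁻] = (α₁ + 2α₂)·DIC
At pH 7.94: [H⁺]/K1 = 10^-1.51 = 0.030903, K2/[H⁺] = 10^-2.43 = 0.0037154
α₁ = 1/(1 + 0.030903 + 0.0037154) = 1/1.0346 = 0.9665; α₂ = α₁·K2/[H⁺] = 0.003591
α₁ + 2α₂ = 0.9737
CA = 0.9737 × 4.47 = 4.35 mmol/L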